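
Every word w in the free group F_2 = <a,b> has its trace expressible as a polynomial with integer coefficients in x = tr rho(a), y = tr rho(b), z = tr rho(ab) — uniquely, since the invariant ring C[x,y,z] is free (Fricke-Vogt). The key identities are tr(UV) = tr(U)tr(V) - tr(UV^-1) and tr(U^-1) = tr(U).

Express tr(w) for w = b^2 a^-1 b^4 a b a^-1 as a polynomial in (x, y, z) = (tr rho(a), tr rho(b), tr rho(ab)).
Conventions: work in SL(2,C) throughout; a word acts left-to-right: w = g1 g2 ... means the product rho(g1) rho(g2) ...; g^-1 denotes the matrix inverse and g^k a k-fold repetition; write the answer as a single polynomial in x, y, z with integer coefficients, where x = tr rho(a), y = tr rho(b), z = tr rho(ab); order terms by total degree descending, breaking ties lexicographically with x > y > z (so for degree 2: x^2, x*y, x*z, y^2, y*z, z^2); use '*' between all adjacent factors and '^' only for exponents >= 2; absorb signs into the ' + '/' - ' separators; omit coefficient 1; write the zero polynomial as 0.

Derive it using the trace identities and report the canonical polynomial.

x^2*y^6*z - x^3*y^5 - 2*x*y^5*z^2 - 2*x^2*y^4*z + y^4*z^3 + 3*x^3*y^3 + x*y^5 + 5*x*y^3*z^2 - y^4*z - 2*y^2*z^3 - 2*x^3*y - 4*x*y^3 - 2*x*y*z^2 + 2*y^2*z + 4*x*y + z

next, tr(a b^2) = tr(b)*tr(a b) - tr(a) = y*z - x
tr(b^2 a b) = tr(b)*tr(a b^2) - tr(a b) = y^2*z - x*y - z
tr(b a b^3) = tr(b)*tr(b^2 a b) - tr(b^2 a) = y^3*z - x*y^2 - 2*y*z + x
tr(a b^5) = tr(b)*tr(b a b^3) - tr(b a b^2) = y^4*z - x*y^3 - 3*y^2*z + 2*x*y + z
next, tr(b^5 a b) = tr(b)*tr(a b^5) - tr(a b^4) = y^5*z - x*y^4 - 4*y^3*z + 3*x*y^2 + 3*y*z - x
next, tr(b^6 a b) = tr(b)*tr(b^5 a b) - tr(b^5 a) = y^6*z - x*y^5 - 5*y^4*z + 4*x*y^3 + 6*y^2*z - 3*x*y - z
tr(a b a b) = tr(b a)*tr(b a) - tr(1) = z^2 - 2
tr(a b a) = tr(a)*tr(b a) - tr(b) = x*z - y
and tr(b a b a b) = tr(b)*tr(a b a b) - tr(a b a) = y*z^2 - x*z - y
tr(a b a b^3) = tr(b)*tr(b a b a b) - tr(b a b a) = y^2*z^2 - x*y*z - y^2 - z^2 + 2
tr(b a b a b^3) = tr(b)*tr(a b a b^3) - tr(a b a b^2) = y^3*z^2 - x*y^2*z - y^3 - 2*y*z^2 + x*z + 3*y
next, tr(b^2 a b a b^3) = tr(b)*tr(b a b a b^3) - tr(b a b a b^2) = y^4*z^2 - x*y^3*z - y^4 - 3*y^2*z^2 + 2*x*y*z + 4*y^2 + z^2 - 2
tr(b^6 a b a) = tr(b)*tr(b^2 a b a b^3) - tr(b^2 a b a b^2) = y^5*z^2 - x*y^4*z - y^5 - 4*y^3*z^2 + 3*x*y^2*z + 5*y^3 + 3*y*z^2 - x*z - 5*y
and tr(b^4 a b a^-1 b^2) = tr(b^6 a b)*tr(a) - tr(b^6 a b a) = x*y^6*z - x^2*y^5 - y^5*z^2 - 4*x*y^4*z + 4*x^2*y^3 + y^5 + 4*y^3*z^2 + 3*x*y^2*z - 3*x^2*y - 5*y^3 - 3*y*z^2 + 5*y
next, tr(b^2) = tr(b)*tr(b) - tr(1) = y^2 - 2
tr(a b^2 a) = tr(a)*tr(b^2 a) - tr(b^2) = x*y*z - x^2 - y^2 + 2
tr(a b^2 a b^2) = tr(b)*tr(a b^2 a b) - tr(a b^2 a) = y^2*z^2 - 2*x*y*z + x^2 - 2
next, tr(b a b^3 a b) = tr(b)*tr(a b^2 a b^2) - tr(a b^2 a b) = y^3*z^2 - 2*x*y^2*z + x^2*y - y*z^2 + x*z - y
tr(a b^3 a b^3) = tr(b)*tr(b a b^3 a b) - tr(b a b^3 a) = y^4*z^2 - 2*x*y^3*z + x^2*y^2 - 2*y^2*z^2 + 2*x*y*z + z^2 - 2
tr(b^2 a b^4 a b) = tr(b)*tr(a b^3 a b^3) - tr(a b^3 a b^2) = y^5*z^2 - 2*x*y^4*z + x^2*y^3 - 3*y^3*z^2 + 4*x*y^2*z - x^2*y + 2*y*z^2 - x*z - y
tr(a b a b a b) = tr(b a b a)*tr(b a) - tr(a b) = z^3 - 3*z
tr(a b a b a) = tr(a)*tr(b a b a) - tr(b a b) = x*z^2 - y*z - x
tr(b a b a b a b) = tr(b)*tr(a b a b a b) - tr(a b a b a) = y*z^3 - x*z^2 - 2*y*z + x
tr(a b a b a b^3) = tr(b)*tr(b a b a b a b) - tr(b a b a b a) = y^2*z^3 - x*y*z^2 - 2*y^2*z - z^3 + x*y + 3*z
tr(a b^4 a b a b) = tr(b)*tr(a b a b a b^3) - tr(a b a b a b^2) = y^3*z^3 - x*y^2*z^2 - 2*y^3*z - 2*y*z^3 + x*y^2 + x*z^2 + 5*y*z - x
tr(b a b a^2 b^2) = tr(a)*tr(b^3 a b a) - tr(b^3 a b) = x*y^2*z^2 - x^2*y*z - y^3*z - x*z^2 + 2*y*z + x
tr(b a b a^2 b) = tr(a)*tr(b^2 a b a) - tr(b^2 a b) = x*y*z^2 - x^2*z - y^2*z + z
and tr(a b^4 a b a) = tr(b)*tr(b a b a^2 b^2) - tr(b a b a^2 b) = x*y^3*z^2 - x^2*y^2*z - y^4*z - 2*x*y*z^2 + x^2*z + 3*y^2*z + x*y - z
tr(b^2 a b^4 a b a) = tr(b)*tr(a b^4 a b a b) - tr(a b^4 a b a) = y^4*z^3 - 2*x*y^3*z^2 + x^2*y^2*z - y^4*z - 2*y^2*z^3 + x*y^3 + 3*x*y*z^2 - x^2*z + 2*y^2*z - 2*x*y + z
and tr(b^4 a b a^-1 b^2 a) = tr(b^2 a b^4 a b)*tr(a) - tr(b^2 a b^4 a b a) = x*y^5*z^2 - 2*x^2*y^4*z - y^4*z^3 + x^3*y^3 - x*y^3*z^2 + 3*x^2*y^2*z + y^4*z + 2*y^2*z^3 - x^3*y - x*y^3 - x*y*z^2 - 2*y^2*z + x*y - z
and tr(b^2 a^-1 b^4 a b a^-1) = tr(b^4 a b a^-1 b^2)*tr(a) - tr(b^4 a b a^-1 b^2 a) = x^2*y^6*z - x^3*y^5 - 2*x*y^5*z^2 - 2*x^2*y^4*z + y^4*z^3 + 3*x^3*y^3 + x*y^5 + 5*x*y^3*z^2 - y^4*z - 2*y^2*z^3 - 2*x^3*y - 4*x*y^3 - 2*x*y*z^2 + 2*y^2*z + 4*x*y + z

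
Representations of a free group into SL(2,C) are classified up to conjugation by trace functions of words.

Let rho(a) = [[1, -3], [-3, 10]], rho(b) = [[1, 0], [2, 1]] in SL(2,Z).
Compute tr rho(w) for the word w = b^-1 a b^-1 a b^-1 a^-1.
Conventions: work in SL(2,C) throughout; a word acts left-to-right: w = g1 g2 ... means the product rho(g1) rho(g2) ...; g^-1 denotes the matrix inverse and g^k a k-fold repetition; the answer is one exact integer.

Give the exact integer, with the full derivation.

rho(b^-1) = [[1, 0], [-2, 1]]
... * rho(a) = [[1, -3], [-3, 10]]  ->  [[1, -3], [-5, 16]]
... * rho(b^-1) = [[1, 0], [-2, 1]]  ->  [[7, -3], [-37, 16]]
... * rho(a) = [[1, -3], [-3, 10]]  ->  [[16, -51], [-85, 271]]
... * rho(b^-1) = [[1, 0], [-2, 1]]  ->  [[118, -51], [-627, 271]]
... * rho(a^-1) = [[10, 3], [3, 1]]  ->  [[1027, 303], [-5457, -1610]]
tr = 1027 + -1610 = -583

-583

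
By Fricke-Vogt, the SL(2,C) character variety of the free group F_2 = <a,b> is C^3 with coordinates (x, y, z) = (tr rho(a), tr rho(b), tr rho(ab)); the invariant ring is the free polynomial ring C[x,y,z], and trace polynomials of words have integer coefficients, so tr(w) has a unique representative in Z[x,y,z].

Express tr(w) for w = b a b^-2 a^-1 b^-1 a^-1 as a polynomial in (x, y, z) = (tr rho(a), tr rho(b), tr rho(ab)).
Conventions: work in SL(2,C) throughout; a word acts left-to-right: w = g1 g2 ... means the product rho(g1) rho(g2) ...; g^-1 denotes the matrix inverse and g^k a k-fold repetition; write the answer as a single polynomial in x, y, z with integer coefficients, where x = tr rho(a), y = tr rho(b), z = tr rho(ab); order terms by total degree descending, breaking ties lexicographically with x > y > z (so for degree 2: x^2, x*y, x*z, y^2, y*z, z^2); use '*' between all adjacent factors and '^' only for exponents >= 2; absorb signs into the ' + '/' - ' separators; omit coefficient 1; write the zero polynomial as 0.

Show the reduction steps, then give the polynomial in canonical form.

-x*y^2*z^2 + x^2*y*z + y^3*z + y*z^3 - 3*y*z - x

use: tr(a b^-1) = tr(a)*tr(b) - tr(a b) = x*y - z
tr(a b a) = tr(a)*tr(b a) - tr(b) = x*z - y
tr(a b a b) = tr(a b)*tr(a b) - tr(1) = z^2 - 2
tr(b^-1 a b a) = tr(a b a)*tr(b) - tr(a b a b) = x*y*z - y^2 - z^2 + 2
tr(b a b^-2 a) = tr(b^-1 a b a)*tr(b) - tr(b^-1 a b a b) = x*y^2*z - y^3 - y*z^2 - x*z + 3*y
use: tr(b a b^-2 a^-1) = tr(b a b^-2)*tr(a) - tr(b a b^-2 a) = -x*y^2*z + x^2*y + y^3 + y*z^2 - 3*y
apply: tr(a^-1 b a b^-2 a^-1) = tr(b a b^-2 a^-1)*tr(a) - tr(b a b^-2) = -x^2*y^2*z + x^3*y + x*y^3 + x*y*z^2 - 4*x*y + z
tr(a^2) = tr(a)*tr(a) - tr(1) = x^2 - 2
tr(a b^2 a) = tr(b)*tr(a^2 b) - tr(a^2) = x*y*z - x^2 - y^2 + 2
apply: tr(a b^2 a b) = tr(b)*tr(a b a b) - tr(a b a) = y*z^2 - x*z - y
tr(b^2 a b^-1 a) = tr(a b^2 a)*tr(b) - tr(a b^2 a b) = x*y^2*z - x^2*y - y^3 - y*z^2 + x*z + 3*y
apply: tr(b^-1 a^-1 b^2 a) = tr(b^2 a b^-1)*tr(a) - tr(b^2 a b^-1 a) = -x*y^2*z + x^2*y + y^3 + y*z^2 - 3*y
tr(b^2) = tr(b)*tr(b) - tr(1) = y^2 - 2
apply: tr(b a b^-2 a^-1 b) = tr(b^-1 a^-1 b^2 a)*tr(b) - tr(b^-1 a^-1 b^2 a b) = -x*y^3*z + x^2*y^2 + y^4 + y^2*z^2 - 4*y^2 + 2
tr(b a b) = tr(b)*tr(a b) - tr(a) = y*z - x
apply: tr(b a b a b a) = tr(a b)*tr(a b a b) - tr(a^-1 b^-1) = z^3 - 3*z
tr(a^-1 b a b a b) = tr(b a b a b)*tr(a) - tr(b a b a b a) = x*y*z^2 - x^2*z - z^3 - x*y + 3*z
tr(b^-1 a^-1 b a b a) = tr(a^-1 b a b a)*tr(b) - tr(a^-1 b a b a b) = -x*y*z^2 + x^2*z + y^2*z + z^3 - 3*z
tr(b a b^-2 a^-1 b a) = tr(b^-1 a^-1 b a b a)*tr(b) - tr(b^-1 a^-1 b a b a b) = -x*y^2*z^2 + x^2*y*z + y^3*z + y*z^3 - 4*y*z + x
use: tr(a^-1 b a b^-2 a^-1 b) = tr(b a b^-2 a^-1 b)*tr(a) - tr(b a b^-2 a^-1 b a) = -x^2*y^3*z + x^3*y^2 + x*y^4 + 2*x*y^2*z^2 - x^2*y*z - y^3*z - y*z^3 - 4*x*y^2 + 4*y*z + x
apply: tr(b a b^-2 a^-1 b^-1 a^-1) = tr(a^-1 b a b^-2 a^-1)*tr(b) - tr(a^-1 b a b^-2 a^-1 b) = -x*y^2*z^2 + x^2*y*z + y^3*z + y*z^3 - 3*y*z - x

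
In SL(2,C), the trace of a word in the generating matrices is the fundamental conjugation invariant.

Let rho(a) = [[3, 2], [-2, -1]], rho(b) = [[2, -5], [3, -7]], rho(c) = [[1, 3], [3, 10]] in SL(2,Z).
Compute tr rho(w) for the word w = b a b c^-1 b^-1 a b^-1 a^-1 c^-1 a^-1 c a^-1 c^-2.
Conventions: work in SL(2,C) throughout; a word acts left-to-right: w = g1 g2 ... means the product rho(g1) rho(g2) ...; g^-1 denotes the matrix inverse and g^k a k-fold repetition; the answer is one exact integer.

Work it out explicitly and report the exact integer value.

5536122098

rho(b) = [[2, -5], [3, -7]]
... * rho(a) = [[3, 2], [-2, -1]]  ->  [[16, 9], [23, 13]]
... * rho(b) = [[2, -5], [3, -7]]  ->  [[59, -143], [85, -206]]
... * rho(c^-1) = [[10, -3], [-3, 1]]  ->  [[1019, -320], [1468, -461]]
... * rho(b^-1) = [[-7, 5], [-3, 2]]  ->  [[-6173, 4455], [-8893, 6418]]
... * rho(a) = [[3, 2], [-2, -1]]  ->  [[-27429, -16801], [-39515, -24204]]
... * rho(b^-1) = [[-7, 5], [-3, 2]]  ->  [[242406, -170747], [349217, -245983]]
... * rho(a^-1) = [[-1, -2], [2, 3]]  ->  [[-583900, -997053], [-841183, -1436383]]
... * rho(c^-1) = [[10, -3], [-3, 1]]  ->  [[-2847841, 754647], [-4102681, 1087166]]
... * rho(a^-1) = [[-1, -2], [2, 3]]  ->  [[4357135, 7959623], [6277013, 11466860]]
... * rho(c) = [[1, 3], [3, 10]]  ->  [[28236004, 92667635], [40677593, 133499639]]
... * rho(a^-1) = [[-1, -2], [2, 3]]  ->  [[157099266, 221530897], [226321685, 319143731]]
... * rho(c^-1) = [[10, -3], [-3, 1]]  ->  [[906399969, -249766901], [1305785657, -359821324]]
... * rho(c^-1) = [[10, -3], [-3, 1]]  ->  [[9813300393, -2968966808], [14137320542, -4277178295]]
tr = 9813300393 + -4277178295 = 5536122098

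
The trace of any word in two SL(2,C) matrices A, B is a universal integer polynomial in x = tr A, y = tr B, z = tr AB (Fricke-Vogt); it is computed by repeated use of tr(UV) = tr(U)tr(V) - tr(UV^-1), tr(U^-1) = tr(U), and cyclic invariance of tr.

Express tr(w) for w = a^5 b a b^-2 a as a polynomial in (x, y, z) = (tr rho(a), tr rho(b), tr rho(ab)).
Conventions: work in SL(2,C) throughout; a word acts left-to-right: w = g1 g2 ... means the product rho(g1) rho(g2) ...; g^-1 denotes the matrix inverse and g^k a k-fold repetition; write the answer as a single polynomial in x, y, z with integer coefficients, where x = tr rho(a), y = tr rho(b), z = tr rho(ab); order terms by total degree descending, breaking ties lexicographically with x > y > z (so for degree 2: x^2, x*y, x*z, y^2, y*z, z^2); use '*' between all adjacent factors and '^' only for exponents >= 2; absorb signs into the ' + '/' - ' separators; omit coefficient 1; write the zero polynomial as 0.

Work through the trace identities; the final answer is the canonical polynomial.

use: tr(b a^2) = tr(a)*tr(b a) - tr(b) = x*z - y
apply: tr(a b a^2) = tr(a)*tr(b a^2) - tr(b a) = x^2*z - x*y - z
apply: tr(a b a^3) = tr(a)*tr(a b a^2) - tr(a b a) = x^3*z - x^2*y - 2*x*z + y
tr(b a^5) = tr(a)*tr(a b a^3) - tr(a b a^2) = x^4*z - x^3*y - 3*x^2*z + 2*x*y + z
tr(a^5 b a) = tr(a)*tr(b a^5) - tr(b a^4) = x^5*z - x^4*y - 4*x^3*z + 3*x^2*y + 3*x*z - y
tr(a^6 b a) = tr(a)*tr(a^5 b a) - tr(a^5 b) = x^6*z - x^5*y - 5*x^4*z + 4*x^3*y + 6*x^2*z - 3*x*y - z
apply: tr(b a b a) = tr(a b)*tr(a b) - tr(1)   [split at repeated a] = z^2 - 2
tr(b a b) = tr(b)*tr(a b) - tr(a) = y*z - x
use: tr(a b a b a) = tr(a)*tr(b a b a) - tr(b a b) = x*z^2 - y*z - x
tr(a b a b a^2) = tr(a)*tr(a b a b a) - tr(a b a b) = x^2*z^2 - x*y*z - x^2 - z^2 + 2
tr(b a b a^4) = tr(a)*tr(a b a b a^2) - tr(a b a b a) = x^3*z^2 - x^2*y*z - x^3 - 2*x*z^2 + y*z + 3*x
tr(a^2 b a b a^3) = tr(a)*tr(b a b a^4) - tr(b a b a^3) = x^4*z^2 - x^3*y*z - x^4 - 3*x^2*z^2 + 2*x*y*z + 4*x^2 + z^2 - 2
apply: tr(a^6 b a b) = tr(a)*tr(a^2 b a b a^3) - tr(a^2 b a b a^2) = x^5*z^2 - x^4*y*z - x^5 - 4*x^3*z^2 + 3*x^2*y*z + 5*x^3 + 3*x*z^2 - y*z - 5*x
tr(b^-1 a^6 b a) = tr(a^6 b a)*tr(b) - tr(a^6 b a b) = x^6*y*z - x^5*y^2 - x^5*z^2 - 4*x^4*y*z + x^5 + 4*x^3*y^2 + 4*x^3*z^2 + 3*x^2*y*z - 5*x^3 - 3*x*y^2 - 3*x*z^2 + 5*x
tr(a^5 b a b^-2 a) = tr(b^-1 a^6 b a)*tr(b) - tr(b^-1 a^6 b a b) = x^6*y^2*z - x^5*y^3 - x^5*y*z^2 - x^6*z - 4*x^4*y^2*z + 2*x^5*y + 4*x^3*y^3 + 4*x^3*y*z^2 + 5*x^4*z + 3*x^2*y^2*z - 9*x^3*y - 3*x*y^3 - 3*x*y*z^2 - 6*x^2*z + 8*x*y + z

x^6*y^2*z - x^5*y^3 - x^5*y*z^2 - x^6*z - 4*x^4*y^2*z + 2*x^5*y + 4*x^3*y^3 + 4*x^3*y*z^2 + 5*x^4*z + 3*x^2*y^2*z - 9*x^3*y - 3*x*y^3 - 3*x*y*z^2 - 6*x^2*z + 8*x*y + z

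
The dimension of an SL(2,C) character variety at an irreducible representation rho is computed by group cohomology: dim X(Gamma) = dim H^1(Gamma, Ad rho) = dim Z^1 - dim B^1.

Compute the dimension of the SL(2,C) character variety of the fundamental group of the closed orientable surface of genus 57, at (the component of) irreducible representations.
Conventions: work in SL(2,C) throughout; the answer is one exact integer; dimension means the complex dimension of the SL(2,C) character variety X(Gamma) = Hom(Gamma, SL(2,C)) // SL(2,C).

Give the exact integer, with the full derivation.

336

Gamma = pi_1(Sigma_57) = < a_1, b_1, ..., a_57, b_57 | prod [a_i, b_i] > has 2g = 114 generators and 1 relator.
A cocycle assigns one sl_2 vector per generator subject to the relator condition d_2(z) = 0: dim of the unconstrained space is 3*2g = 342.
At an irreducible rho, H^2 = coker(d_2) vanishes (Poincare duality: H^2 is dual to H^0 = invariants = 0), so d_2 is surjective onto sl_2 and dim Z^1 = 342 - 3 = 339.
Coboundaries contribute dim B^1 = 3 (injective at irreducible rho).
Hence dim X = 339 - 3 = 336.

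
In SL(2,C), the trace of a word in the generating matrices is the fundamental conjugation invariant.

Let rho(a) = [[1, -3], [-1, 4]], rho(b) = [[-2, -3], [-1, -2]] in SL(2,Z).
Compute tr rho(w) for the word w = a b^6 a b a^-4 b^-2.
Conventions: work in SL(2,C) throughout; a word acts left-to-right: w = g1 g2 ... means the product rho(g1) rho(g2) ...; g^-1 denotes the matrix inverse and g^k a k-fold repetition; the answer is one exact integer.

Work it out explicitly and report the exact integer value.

rho(a) = [[1, -3], [-1, 4]]
... * rho(b) = [[-2, -3], [-1, -2]]  ->  [[1, 3], [-2, -5]]
... * rho(b) = [[-2, -3], [-1, -2]]  ->  [[-5, -9], [9, 16]]
... * rho(b) = [[-2, -3], [-1, -2]]  ->  [[19, 33], [-34, -59]]
... * rho(b) = [[-2, -3], [-1, -2]]  ->  [[-71, -123], [127, 220]]
... * rho(b) = [[-2, -3], [-1, -2]]  ->  [[265, 459], [-474, -821]]
... * rho(b) = [[-2, -3], [-1, -2]]  ->  [[-989, -1713], [1769, 3064]]
... * rho(a) = [[1, -3], [-1, 4]]  ->  [[724, -3885], [-1295, 6949]]
... * rho(b) = [[-2, -3], [-1, -2]]  ->  [[2437, 5598], [-4359, -10013]]
... * rho(a^-1) = [[4, 3], [1, 1]]  ->  [[15346, 12909], [-27449, -23090]]
... * rho(a^-1) = [[4, 3], [1, 1]]  ->  [[74293, 58947], [-132886, -105437]]
... * rho(a^-1) = [[4, 3], [1, 1]]  ->  [[356119, 281826], [-636981, -504095]]
... * rho(a^-1) = [[4, 3], [1, 1]]  ->  [[1706302, 1350183], [-3052019, -2415038]]
... * rho(b^-1) = [[-2, 3], [1, -2]]  ->  [[-2062421, 2418540], [3689000, -4325981]]
... * rho(b^-1) = [[-2, 3], [1, -2]]  ->  [[6543382, -11024343], [-11703981, 19718962]]
tr = 6543382 + 19718962 = 26262344

26262344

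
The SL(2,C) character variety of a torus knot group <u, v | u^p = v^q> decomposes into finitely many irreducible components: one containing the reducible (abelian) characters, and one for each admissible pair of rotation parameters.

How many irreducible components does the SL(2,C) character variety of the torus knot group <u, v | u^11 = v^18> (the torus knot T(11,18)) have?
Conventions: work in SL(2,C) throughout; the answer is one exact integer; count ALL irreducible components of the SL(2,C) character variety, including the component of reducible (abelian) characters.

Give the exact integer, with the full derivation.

86

For T(11,18): irreducibility forces the central element u^11 = v^18 to one of +I, -I.
This locks tr(u) to 2*cos(pi*alpha/11), alpha in 1..10, and tr(v) to 2*cos(pi*beta/18), beta in 1..17, on each component of irreducible characters.
u^11 = (-1)^alpha I and v^18 = (-1)^beta I must agree, so alpha and beta have equal parity.
Counting: 5 odd alphas x 9 odd betas + 5 even alphas x 8 even betas = 45 + 40 = 85.
Total: 85 irreducible-character components + 1 reducible (abelian) component = 86.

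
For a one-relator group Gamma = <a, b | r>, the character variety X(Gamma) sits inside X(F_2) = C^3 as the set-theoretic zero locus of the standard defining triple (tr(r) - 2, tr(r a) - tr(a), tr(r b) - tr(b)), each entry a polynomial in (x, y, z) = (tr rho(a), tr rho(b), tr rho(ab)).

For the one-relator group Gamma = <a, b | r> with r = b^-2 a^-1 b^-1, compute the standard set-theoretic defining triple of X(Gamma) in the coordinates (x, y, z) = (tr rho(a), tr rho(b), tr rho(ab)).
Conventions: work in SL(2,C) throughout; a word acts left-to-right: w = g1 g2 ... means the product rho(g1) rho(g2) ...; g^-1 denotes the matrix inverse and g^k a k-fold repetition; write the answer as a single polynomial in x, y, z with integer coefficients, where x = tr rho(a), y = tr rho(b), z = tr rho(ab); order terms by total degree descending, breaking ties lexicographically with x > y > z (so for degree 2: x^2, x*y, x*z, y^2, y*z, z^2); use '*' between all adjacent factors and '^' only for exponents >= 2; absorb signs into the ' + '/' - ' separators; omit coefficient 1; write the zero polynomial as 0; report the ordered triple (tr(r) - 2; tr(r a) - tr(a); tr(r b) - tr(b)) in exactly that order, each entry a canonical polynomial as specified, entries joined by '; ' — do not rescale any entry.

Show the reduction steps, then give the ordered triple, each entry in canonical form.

y^2*z - x*y - z - 2; x*y^2*z - x^2*y - y*z^2 - x + y; y*z - x - y

apply: tr(b^-1) = tr(b) = y
tr(b^-1 a) = tr(a) * tr(b) - tr(a b) = x*y - z
tr(b^-1 a^-1) = tr(b^-1) * tr(a) - tr(b^-1 a) = z
apply: tr(a^-1 b^-2) = tr(b^-1 a^-1) * tr(b) - tr(b^-1 a^-1 b) = y*z - x
apply: tr(b^-2 a^-1 b^-1) = tr(a^-1 b^-2) * tr(b) - tr(a^-1 b^-1) = y^2*z - x*y - z
apply: tr(b^-2 a) = tr(a b^-1) * tr(b) - tr(a) = x*y^2 - y*z - x
apply: tr(b^-1 a b^-2) = tr(b^-2 a) * tr(b) - tr(b^-2 a b) = x*y^3 - y^2*z - 2*x*y + z
apply: tr(a^2) = tr(a) * tr(a) - tr(1) = x^2 - 2
tr(a^2 b) = tr(a) * tr(b a) - tr(b) = x*z - y
apply: tr(a b^-1 a) = tr(a^2) * tr(b) - tr(a^2 b) = x^2*y - x*z - y
tr(a b a b) = tr(a b) * tr(a b) - tr(1) = z^2 - 2
tr(a b^-1 a b) = tr(a b a) * tr(b) - tr(a b a b) = x*y*z - y^2 - z^2 + 2
use: tr(b^-1 a b^-1 a) = tr(a b^-1 a) * tr(b) - tr(a b^-1 a b) = x^2*y^2 - 2*x*y*z + z^2 - 2
use: tr(b^-1 a b^-2 a) = tr(b^-1 a b^-1 a) * tr(b) - tr(b^-1 a b^-1 a b) = x^2*y^3 - 2*x*y^2*z - x^2*y + y*z^2 + x*z - y
tr(b^-2 a^-1 b^-1 a) = tr(b^-1 a b^-2) * tr(a) - tr(b^-1 a b^-2 a) = x*y^2*z - x^2*y - y*z^2 + y
assemble the triple (tr(r) - 2; tr(r a) - x; tr(r b) - y)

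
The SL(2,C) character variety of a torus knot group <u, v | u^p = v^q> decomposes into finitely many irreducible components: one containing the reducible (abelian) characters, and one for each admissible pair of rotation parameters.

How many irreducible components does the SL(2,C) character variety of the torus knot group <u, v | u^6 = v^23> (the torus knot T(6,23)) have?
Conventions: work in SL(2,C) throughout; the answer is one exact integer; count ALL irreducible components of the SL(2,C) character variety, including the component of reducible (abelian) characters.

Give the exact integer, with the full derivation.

For T(6,23): irreducibility forces the central element u^6 = v^23 to one of +I, -I.
So on each irreducible component the traces are pinned: tr(u) = 2*cos(pi*alpha/6) with 1 <= alpha <= 5, tr(v) = 2*cos(pi*beta/23) with 1 <= beta <= 22.
Consistency of u^6 = (-1)^alpha I with v^23 = (-1)^beta I forces alpha = beta (mod 2).
Enumerate parity-matched pairs: 3*11 odd-odd plus 2*11 even-even gives 55.
components with irreducible characters: 55; plus the single component of reducible (abelian) characters: total 56.

56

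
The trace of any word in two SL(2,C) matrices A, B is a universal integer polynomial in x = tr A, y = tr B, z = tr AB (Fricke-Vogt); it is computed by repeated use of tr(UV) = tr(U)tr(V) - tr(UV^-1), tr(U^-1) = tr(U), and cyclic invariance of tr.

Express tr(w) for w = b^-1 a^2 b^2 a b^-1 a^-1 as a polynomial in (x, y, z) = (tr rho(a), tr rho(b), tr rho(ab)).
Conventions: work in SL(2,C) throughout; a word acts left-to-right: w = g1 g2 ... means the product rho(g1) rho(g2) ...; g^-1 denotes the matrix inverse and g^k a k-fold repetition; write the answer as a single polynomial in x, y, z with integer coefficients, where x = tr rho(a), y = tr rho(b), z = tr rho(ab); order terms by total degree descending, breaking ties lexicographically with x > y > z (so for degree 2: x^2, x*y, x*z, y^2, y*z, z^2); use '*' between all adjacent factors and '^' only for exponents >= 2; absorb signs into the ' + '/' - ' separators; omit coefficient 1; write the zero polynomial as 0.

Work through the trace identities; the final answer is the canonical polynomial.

trace(b^2 a) = trace(b) trace(a b) - trace(a) = y*z - x
trace(b^2) = trace(b) trace(b) - trace(1) = y^2 - 2
trace(b^2 a^2) = trace(a) trace(b^2 a) - trace(b^2) = x*y*z - x^2 - y^2 + 2
trace(a^2 b^2 a) = trace(a) trace(b^2 a^2) - trace(b^2 a) = x^2*y*z - x^3 - x*y^2 - y*z + 3*x
trace(b a b a) = trace(b a) trace(b a) - trace(1)   [split at repeated b] = z^2 - 2
trace(a b a^2 b) = trace(a) trace(b a b a) - trace(b a b) = x*z^2 - y*z - x
trace(b a^2) = trace(a) trace(b a) - trace(b) = x*z - y
trace(a b a^2) = trace(a) trace(b a^2) - trace(b a) = x^2*z - x*y - z
trace(a^2 b^2 a b) = trace(b) trace(a b a^2 b) - trace(a b a^2) = x*y*z^2 - x^2*z - y^2*z + z
trace(b^-1 a^2 b^2 a) = trace(a^2 b^2 a) trace(b) - trace(a^2 b^2 a b) = x^2*y^2*z - x^3*y - x*y^3 - x*y*z^2 + x^2*z + 3*x*y - z
trace(b^-1 a^2 b^2 a b^-1) = trace(b^-1 a^2 b^2 a) trace(b) - trace(b^-1 a^2 b^2 a b) = x^2*y^3*z - x^3*y^2 - x*y^4 - x*y^2*z^2 + x^3 + 4*x*y^2 - 3*x
trace(a^3 b^2 a) = trace(a) trace(a b^2 a^2) - trace(a b^2 a) = x^3*y*z - x^4 - x^2*y^2 - 2*x*y*z + 4*x^2 + y^2 - 2
trace(a b^2 a b) = trace(b) trace(a b a b) - trace(a b a) = y*z^2 - x*z - y
trace(a^3 b^2 a b) = trace(a) trace(a b^2 a b a) - trace(a b^2 a b) = x^2*y*z^2 - x^3*z - x*y^2*z - y*z^2 + 2*x*z + y
trace(a^2 b^2 a b^-1 a) = trace(a^3 b^2 a) trace(b) - trace(a^3 b^2 a b) = x^3*y^2*z - x^4*y - x^2*y^3 - x^2*y*z^2 + x^3*z - x*y^2*z + 4*x^2*y + y^3 + y*z^2 - 2*x*z - 3*y
trace(b^3 a) = trace(b) trace(a b^2) - trace(a b) = y^2*z - x*y - z
trace(b^3) = trace(b) trace(b^2) - trace(b) = y^3 - 3*y
trace(b a^2 b^2) = trace(a) trace(b^3 a) - trace(b^3) = x*y^2*z - x^2*y - y^3 - x*z + 3*y
trace(a b a^2 b^2 a) = trace(a) trace(b a^2 b^2 a) - trace(b a^2 b^2) = x^2*y*z^2 - x^3*z - 2*x*y^2*z + x^2*y + y^3 + 2*x*z - 3*y
trace(a b a b a b) = trace(b a b a) trace(b a) - trace(a b)   [split at repeated b] = z^3 - 3*z
trace(b^2 a b a b a) = trace(b) trace(a b a b a b) - trace(a b a b a) = y*z^3 - x*z^2 - 2*y*z + x
trace(b^2 a b a b) = trace(b) trace(b a b a b) - trace(b a b a) = y^2*z^2 - x*y*z - y^2 - z^2 + 2
trace(a b a^2 b^2 a b) = trace(a) trace(b^2 a b a b a) - trace(b^2 a b a b) = x*y*z^3 - x^2*z^2 - y^2*z^2 - x*y*z + x^2 + y^2 + z^2 - 2
trace(a^2 b^2 a b^-1 a b) = trace(a b a^2 b^2 a) trace(b) - trace(a b a^2 b^2 a b) = x^2*y^2*z^2 - x^3*y*z - 2*x*y^3*z - x*y*z^3 + x^2*y^2 + x^2*z^2 + y^4 + y^2*z^2 + 3*x*y*z - x^2 - 4*y^2 - z^2 + 2
trace(b^-1 a^2 b^2 a b^-1 a) = trace(a^2 b^2 a b^-1 a) trace(b) - trace(a^2 b^2 a b^-1 a b) = x^3*y^3*z - x^4*y^2 - x^2*y^4 - 2*x^2*y^2*z^2 + 2*x^3*y*z + x*y^3*z + x*y*z^3 + 3*x^2*y^2 - x^2*z^2 - 5*x*y*z + x^2 + y^2 + z^2 - 2
trace(b^-1 a^2 b^2 a b^-1 a^-1) = trace(b^-1 a^2 b^2 a b^-1) trace(a) - trace(b^-1 a^2 b^2 a b^-1 a) = x^2*y^2*z^2 - 2*x^3*y*z - x*y^3*z - x*y*z^3 + x^4 + x^2*y^2 + x^2*z^2 + 5*x*y*z - 4*x^2 - y^2 - z^2 + 2

x^2*y^2*z^2 - 2*x^3*y*z - x*y^3*z - x*y*z^3 + x^4 + x^2*y^2 + x^2*z^2 + 5*x*y*z - 4*x^2 - y^2 - z^2 + 2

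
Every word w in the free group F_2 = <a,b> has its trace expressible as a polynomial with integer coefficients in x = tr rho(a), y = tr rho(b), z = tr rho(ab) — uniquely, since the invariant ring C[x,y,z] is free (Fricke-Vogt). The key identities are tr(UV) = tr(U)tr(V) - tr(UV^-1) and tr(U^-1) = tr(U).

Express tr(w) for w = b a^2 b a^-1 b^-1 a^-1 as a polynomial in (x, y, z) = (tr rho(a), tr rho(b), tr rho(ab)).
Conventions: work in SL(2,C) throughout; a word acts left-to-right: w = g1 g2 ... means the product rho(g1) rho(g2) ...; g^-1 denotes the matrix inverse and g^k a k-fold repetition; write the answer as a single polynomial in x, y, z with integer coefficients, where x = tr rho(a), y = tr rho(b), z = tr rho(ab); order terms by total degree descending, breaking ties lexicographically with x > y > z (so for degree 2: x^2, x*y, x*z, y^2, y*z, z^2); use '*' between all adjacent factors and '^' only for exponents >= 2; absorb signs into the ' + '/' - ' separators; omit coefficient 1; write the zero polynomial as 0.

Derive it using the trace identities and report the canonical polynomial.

x^2*y*z^2 - x^3*z - 2*x*y^2*z - x*z^3 + x^2*y + y^3 + y*z^2 + 4*x*z - 3*y

apply: tr(b^2 a) = tr(b) * tr(a b) - tr(a)  (reduce the b square) = y*z - x
apply: tr(b^2) = tr(b) * tr(b) - tr(1)  (reduce the b square) = y^2 - 2
use: tr(b a^2 b) = tr(a) * tr(b^2 a) - tr(b^2)  (reduce the a square) = x*y*z - x^2 - y^2 + 2
use: tr(b a b a) = tr(a b) * tr(a b) - tr(1)  (split on a) = z^2 - 2
use: tr(b a^2 b a) = tr(a) * tr(b a b a) - tr(b a b)  (reduce the a square) = x*z^2 - y*z - x
apply: tr(b a^2 b a^-1) = tr(b a^2 b) * tr(a) - tr(b a^2 b a)  (eliminate a^-1) = x^2*y*z - x^3 - x*y^2 - x*z^2 + y*z + 3*x
use: tr(a^-1 b a^2 b a^-1) = tr(b a^2 b a^-1) * tr(a) - tr(b a^2 b)  (eliminate a^-1) = x^3*y*z - x^4 - x^2*y^2 - x^2*z^2 + 4*x^2 + y^2 - 2
tr(b^3 a) = tr(b) * tr(b a b) - tr(b a)  (reduce the b square) = y^2*z - x*y - z
tr(b^3) = tr(b) * tr(b^2) - tr(b)  (reduce the b square) = y^3 - 3*y
apply: tr(b a^2 b^2) = tr(a) * tr(b^3 a) - tr(b^3)  (reduce the a square) = x*y^2*z - x^2*y - y^3 - x*z + 3*y
tr(a b a) = tr(a) * tr(b a) - tr(b)  (reduce the a square) = x*z - y
use: tr(b^2 a b a) = tr(b) * tr(a b a b) - tr(a b a)  (reduce the b square) = y*z^2 - x*z - y
tr(b a^2 b^2 a) = tr(a) * tr(b^2 a b a) - tr(b^2 a b)  (reduce the a square) = x*y*z^2 - x^2*z - y^2*z + z
tr(b a^-1 b a^2 b) = tr(b a^2 b^2) * tr(a) - tr(b a^2 b^2 a)  (eliminate a^-1) = x^2*y^2*z - x^3*y - x*y^3 - x*y*z^2 + y^2*z + 3*x*y - z
use: tr(b a^2 b a b) = tr(a) * tr(b a b^2 a) - tr(b a b^2)  (reduce the a square) = x*y*z^2 - x^2*z - y^2*z + z
tr(b a b a b a) = tr(a b a b) * tr(a b) - tr(b a)  (split on a) = z^3 - 3*z
tr(b a^2 b a b a) = tr(a) * tr(b a b a b a) - tr(b a b a b)  (reduce the a square) = x*z^3 - y*z^2 - 2*x*z + y
apply: tr(b a^-1 b a^2 b a) = tr(b a^2 b a b) * tr(a) - tr(b a^2 b a b a)  (eliminate a^-1) = x^2*y*z^2 - x^3*z - x*y^2*z - x*z^3 + y*z^2 + 3*x*z - y
use: tr(a^-1 b a^2 b a^-1 b) = tr(b a^-1 b a^2 b) * tr(a) - tr(b a^-1 b a^2 b a)  (eliminate a^-1) = x^3*y^2*z - x^4*y - x^2*y^3 - 2*x^2*y*z^2 + x^3*z + 2*x*y^2*z + x*z^3 + 3*x^2*y - y*z^2 - 4*x*z + y
tr(b a^2 b a^-1 b^-1 a^-1) = tr(a^-1 b a^2 b a^-1) * tr(b) - tr(a^-1 b a^2 b a^-1 b)  (eliminate b^-1) = x^2*y*z^2 - x^3*z - 2*x*y^2*z - x*z^3 + x^2*y + y^3 + y*z^2 + 4*x*z - 3*y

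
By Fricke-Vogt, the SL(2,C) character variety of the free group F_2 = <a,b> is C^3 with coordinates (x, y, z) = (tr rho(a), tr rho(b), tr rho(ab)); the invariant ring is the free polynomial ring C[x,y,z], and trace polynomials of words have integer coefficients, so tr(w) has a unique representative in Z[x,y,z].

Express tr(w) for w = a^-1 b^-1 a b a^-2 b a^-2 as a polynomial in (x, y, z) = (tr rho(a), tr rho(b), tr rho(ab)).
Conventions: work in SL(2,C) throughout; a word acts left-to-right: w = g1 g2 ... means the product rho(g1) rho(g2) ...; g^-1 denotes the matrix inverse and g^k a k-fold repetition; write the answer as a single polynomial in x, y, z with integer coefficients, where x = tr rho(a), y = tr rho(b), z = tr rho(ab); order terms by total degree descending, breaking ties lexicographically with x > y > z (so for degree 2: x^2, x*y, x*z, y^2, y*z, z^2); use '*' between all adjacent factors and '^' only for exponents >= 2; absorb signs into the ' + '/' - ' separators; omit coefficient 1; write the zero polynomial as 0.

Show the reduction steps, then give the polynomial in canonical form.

trace(b^2) = trace(b)*trace(b) - trace(1) = y^2 - 2
apply: trace(b^2 a) = trace(b)*trace(a b) - trace(a) = y*z - x
use: trace(b a^-1 b) = trace(b^2)*trace(a) - trace(b^2 a) = x*y^2 - y*z - x
trace(b a b^2) = trace(b)*trace(b a b) - trace(b a) = y^2*z - x*y - z
apply: trace(a b a b) = trace(a b)*trace(a b) - trace(1) = z^2 - 2
trace(a b a) = trace(a)*trace(b a) - trace(b) = x*z - y
apply: trace(b a b^2 a) = trace(b)*trace(a b a b) - trace(a b a) = y*z^2 - x*z - y
apply: trace(b a^-1 b a b) = trace(b a b^2)*trace(a) - trace(b a b^2 a) = x*y^2*z - x^2*y - y*z^2 + y
trace(b a b a b a) = trace(a b a b)*trace(a b) - trace(b a) = z^3 - 3*z
trace(b a^-1 b a b a) = trace(b a b a b)*trace(a) - trace(b a b a b a) = x*y*z^2 - x^2*z - z^3 - x*y + 3*z
use: trace(a b a^-1 b a^-1 b) = trace(b a^-1 b a b)*trace(a) - trace(b a^-1 b a b a) = x^2*y^2*z - x^3*y - 2*x*y*z^2 + x^2*z + z^3 + 2*x*y - 3*z
apply: trace(b a^-1 b^-1 a b a^-1) = trace(a b a^-1 b a^-1)*trace(b) - trace(a b a^-1 b a^-1 b) = -x^2*y^2*z + x^3*y + x*y^3 + 2*x*y*z^2 - x^2*z - y^2*z - z^3 - 3*x*y + 3*z
apply: trace(a b^2 a) = trace(a)*trace(b^2 a) - trace(b^2) = x*y*z - x^2 - y^2 + 2
use: trace(b^-1 a b^2 a) = trace(a b^2 a)*trace(b) - trace(a b^2 a b) = x*y^2*z - x^2*y - y^3 - y*z^2 + x*z + 3*y
use: trace(b a^-1 b^-1 a b) = trace(b^-1 a b^2)*trace(a) - trace(b^-1 a b^2 a) = -x*y^2*z + x^2*y + y^3 + y*z^2 - 3*y
trace(a^-1 b^-1 a b a^-2 b) = trace(b a^-1 b^-1 a b a^-1)*trace(a) - trace(b a^-1 b^-1 a b) = -x^3*y^2*z + x^4*y + x^2*y^3 + 2*x^2*y*z^2 - x^3*z - x*z^3 - 4*x^2*y - y^3 - y*z^2 + 3*x*z + 3*y
use: trace(b a^-1) = trace(b)*trace(a) - trace(b a) = x*y - z
trace(a^-2 b^-1 a b a^-2 b) = trace(a^-1 b^-1 a b a^-2 b)*trace(a) - trace(a^-1 b^-1 a b a^-2 b a) = -x^4*y^2*z + x^5*y + x^3*y^3 + 2*x^3*y*z^2 - x^4*z - x^2*z^3 - 4*x^3*y - x*y^3 - x*y*z^2 + 3*x^2*z + 2*x*y + z
trace(a^-1 b^-1 a b a^-2 b a^-2) = trace(a^-2 b^-1 a b a^-2 b)*trace(a) - trace(a^-2 b^-1 a b a^-2 b a) = -x^5*y^2*z + x^6*y + x^4*y^3 + 2*x^4*y*z^2 - x^5*z + x^3*y^2*z - x^3*z^3 - 5*x^4*y - 2*x^2*y^3 - 3*x^2*y*z^2 + 4*x^3*z + x*z^3 + 6*x^2*y + y^3 + y*z^2 - 2*x*z - 3*y

-x^5*y^2*z + x^6*y + x^4*y^3 + 2*x^4*y*z^2 - x^5*z + x^3*y^2*z - x^3*z^3 - 5*x^4*y - 2*x^2*y^3 - 3*x^2*y*z^2 + 4*x^3*z + x*z^3 + 6*x^2*y + y^3 + y*z^2 - 2*x*z - 3*y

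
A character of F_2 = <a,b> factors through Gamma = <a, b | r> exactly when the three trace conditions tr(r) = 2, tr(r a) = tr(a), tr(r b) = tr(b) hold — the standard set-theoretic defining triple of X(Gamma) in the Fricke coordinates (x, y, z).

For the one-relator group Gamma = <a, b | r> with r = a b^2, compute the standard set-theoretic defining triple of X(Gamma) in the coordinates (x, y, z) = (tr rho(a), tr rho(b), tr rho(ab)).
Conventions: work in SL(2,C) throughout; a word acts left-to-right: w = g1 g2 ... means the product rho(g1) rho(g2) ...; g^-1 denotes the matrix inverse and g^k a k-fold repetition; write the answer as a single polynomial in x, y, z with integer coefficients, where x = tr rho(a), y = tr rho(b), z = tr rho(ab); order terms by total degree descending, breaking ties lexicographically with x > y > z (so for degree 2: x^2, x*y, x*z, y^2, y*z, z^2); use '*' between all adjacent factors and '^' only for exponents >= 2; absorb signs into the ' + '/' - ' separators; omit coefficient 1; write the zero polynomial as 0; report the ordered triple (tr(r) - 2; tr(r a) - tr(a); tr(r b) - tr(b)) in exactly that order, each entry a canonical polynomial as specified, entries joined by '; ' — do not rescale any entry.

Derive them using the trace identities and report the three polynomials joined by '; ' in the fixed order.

y*z - x - 2; x*y*z - x^2 - y^2 - x + 2; y^2*z - x*y - y - z

trace(a b^2) = trace(b) * trace(a b) - trace(a) = y*z - x
apply: trace(a^2 b) = trace(a) * trace(b a) - trace(b)   [square of a] = x*z - y
trace(a^2) = trace(a) * trace(a) - trace(1)   [square of a] = x^2 - 2
apply: trace(a b^2 a) = trace(b) * trace(a^2 b) - trace(a^2)   [square of b] = x*y*z - x^2 - y^2 + 2
use: trace(a b^3) = trace(b) * trace(b a b) - trace(b a)   [square of b] = y^2*z - x*y - z
assemble the triple (trace(r) - 2; trace(r a) - x; trace(r b) - y)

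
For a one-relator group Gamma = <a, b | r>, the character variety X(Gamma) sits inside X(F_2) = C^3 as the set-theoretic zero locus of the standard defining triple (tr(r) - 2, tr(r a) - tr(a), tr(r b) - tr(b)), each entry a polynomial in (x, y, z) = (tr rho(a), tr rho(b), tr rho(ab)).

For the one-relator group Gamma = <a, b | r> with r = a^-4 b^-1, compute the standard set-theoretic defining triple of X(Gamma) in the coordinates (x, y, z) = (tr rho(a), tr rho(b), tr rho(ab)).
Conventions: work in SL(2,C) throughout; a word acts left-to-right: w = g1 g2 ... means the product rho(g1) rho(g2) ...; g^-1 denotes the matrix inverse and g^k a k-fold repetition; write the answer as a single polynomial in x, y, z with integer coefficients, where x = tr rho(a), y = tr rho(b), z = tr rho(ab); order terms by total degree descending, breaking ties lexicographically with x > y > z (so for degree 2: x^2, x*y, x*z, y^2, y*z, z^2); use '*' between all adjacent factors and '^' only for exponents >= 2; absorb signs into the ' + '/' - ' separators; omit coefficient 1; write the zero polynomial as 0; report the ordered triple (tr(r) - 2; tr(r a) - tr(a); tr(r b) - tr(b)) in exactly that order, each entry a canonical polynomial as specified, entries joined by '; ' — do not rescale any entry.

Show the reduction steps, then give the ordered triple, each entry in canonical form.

x^3*z - x^2*y - 2*x*z + y - 2; x^2*z - x*y - x - z; x^4 - 4*x^2 - y + 2

trace(a^-1) = trace(a) = x
trace(a^-2) = trace(a^-1) trace(a) - trace(1)  (eliminate a^-1) = x^2 - 2
trace(a^-3) = trace(a^-2) trace(a) - trace(a^-1)  (eliminate a^-1) = x^3 - 3*x
trace(a^-4) = trace(a^-3) trace(a) - trace(a^-2)  (eliminate a^-1) = x^4 - 4*x^2 + 2
trace(a^-1 b) = trace(b) trace(a) - trace(b a)  (eliminate a^-1) = x*y - z
trace(a^-2 b) = trace(a^-1 b) trace(a) - trace(a^-1 b a)  (eliminate a^-1) = x^2*y - x*z - y
trace(a^-1 b a^-2) = trace(a^-2 b) trace(a) - trace(a^-2 b a)  (eliminate a^-1) = x^3*y - x^2*z - 2*x*y + z
trace(a^-4 b) = trace(a^-1 b a^-2) trace(a) - trace(a^-1 b a^-1)  (eliminate a^-1) = x^4*y - x^3*z - 3*x^2*y + 2*x*z + y
trace(a^-4 b^-1) = trace(a^-4) trace(b) - trace(a^-4 b)  (eliminate b^-1) = x^3*z - x^2*y - 2*x*z + y
trace(a^-1 b^-1 a^-1) = trace(b^-1 a^-1) trace(a) - trace(b^-1) = x*z - y
trace(a^-3 b^-1) = trace(a^-1 b^-1 a^-1) trace(a) - trace(a^-1 b^-1) = x^2*z - x*y - z
assemble the triple (trace(r) - 2; trace(r a) - x; trace(r b) - y)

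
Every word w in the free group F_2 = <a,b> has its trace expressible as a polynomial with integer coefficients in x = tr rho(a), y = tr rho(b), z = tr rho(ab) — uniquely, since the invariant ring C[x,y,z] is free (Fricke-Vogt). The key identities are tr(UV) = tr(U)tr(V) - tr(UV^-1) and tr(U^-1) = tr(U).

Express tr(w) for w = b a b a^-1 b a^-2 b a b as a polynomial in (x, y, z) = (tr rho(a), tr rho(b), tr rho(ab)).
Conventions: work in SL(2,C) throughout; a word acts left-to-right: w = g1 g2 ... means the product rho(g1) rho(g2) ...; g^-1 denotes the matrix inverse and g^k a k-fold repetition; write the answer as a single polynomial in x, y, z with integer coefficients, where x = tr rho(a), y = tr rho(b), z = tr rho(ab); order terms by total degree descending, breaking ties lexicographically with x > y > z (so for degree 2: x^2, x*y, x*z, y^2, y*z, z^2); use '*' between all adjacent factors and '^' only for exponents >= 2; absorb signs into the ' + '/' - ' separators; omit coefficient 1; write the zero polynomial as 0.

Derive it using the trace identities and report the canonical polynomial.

use: trace(a b a b) = trace(b a)*trace(b a) - trace(1)  (split on b) = z^2 - 2
use: trace(a b a) = trace(a)*trace(b a) - trace(b)  (reduce the a square) = x*z - y
trace(a b a b^2) = trace(b)*trace(a b a b) - trace(a b a)  (reduce the b square) = y*z^2 - x*z - y
trace(a b^3 a b) = trace(b)*trace(a b a b^2) - trace(a b a b)  (reduce the b square) = y^2*z^2 - x*y*z - y^2 - z^2 + 2
trace(a^2) = trace(a)*trace(a) - trace(1)  (reduce the a square) = x^2 - 2
trace(a^2 b^2) = trace(b)*trace(a^2 b) - trace(a^2)  (reduce the b square) = x*y*z - x^2 - y^2 + 2
trace(a b^3 a) = trace(b)*trace(a^2 b^2) - trace(a^2 b)  (reduce the b square) = x*y^2*z - x^2*y - y^3 - x*z + 3*y
trace(b a b^2 a b^2) = trace(b)*trace(a b^3 a b) - trace(a b^3 a)  (reduce the b square) = y^3*z^2 - 2*x*y^2*z + x^2*y - y*z^2 + x*z - y
use: trace(a b a b a b) = trace(b a)*trace(b a b a) - trace(b^-1 a^-1)  (split on b) = z^3 - 3*z
use: trace(b a b) = trace(b)*trace(a b) - trace(a)  (reduce the b square) = y*z - x
use: trace(a b a b a) = trace(a)*trace(b a b a) - trace(b a b)  (reduce the a square) = x*z^2 - y*z - x
apply: trace(a b^2 a b a b) = trace(b)*trace(a b a b a b) - trace(a b a b a)  (reduce the b square) = y*z^3 - x*z^2 - 2*y*z + x
trace(a b a^2) = trace(a)*trace(a b a) - trace(a b)  (reduce the a square) = x^2*z - x*y - z
use: trace(a b^2 a b a) = trace(b)*trace(a b a^2 b) - trace(a b a^2)  (reduce the b square) = x*y*z^2 - x^2*z - y^2*z + z
trace(b a b^2 a b^2 a) = trace(b)*trace(a b^2 a b a b) - trace(a b^2 a b a)  (reduce the b square) = y^2*z^3 - 2*x*y*z^2 + x^2*z - y^2*z + x*y - z
trace(b a^-1 b a b^2 a b) = trace(b a b^2 a b^2)*trace(a) - trace(b a b^2 a b^2 a)  (eliminate a^-1) = x*y^3*z^2 - 2*x^2*y^2*z - y^2*z^3 + x^3*y + x*y*z^2 + y^2*z - 2*x*y + z
apply: trace(a b a b a b a b) = trace(b a)*trace(b a b a b a) - trace(b^-1 a^-1 b^-1 a^-1)  (split on b) = z^4 - 4*z^2 + 2
trace(a b a b a b a) = trace(a)*trace(b a b a b a) - trace(b a b a b)  (reduce the a square) = x*z^3 - y*z^2 - 2*x*z + y
use: trace(b a b^2 a b a b a) = trace(b)*trace(a b a b a b a b) - trace(a b a b a b a)  (reduce the b square) = y*z^4 - x*z^3 - 3*y*z^2 + 2*x*z + y
trace(b a^-1 b a b^2 a b a) = trace(b a b^2 a b a b)*trace(a) - trace(b a b^2 a b a b a)  (eliminate a^-1) = x*y^2*z^3 - 2*x^2*y*z^2 - y*z^4 + x^3*z - x*y^2*z + x*z^3 + x^2*y + 3*y*z^2 - 3*x*z - y
apply: trace(a^-1 b a b^2 a b a^-1 b) = trace(b a^-1 b a b^2 a b)*trace(a) - trace(b a^-1 b a b^2 a b a)  (eliminate a^-1) = x^2*y^3*z^2 - 2*x^3*y^2*z - 2*x*y^2*z^3 + x^4*y + 3*x^2*y*z^2 + y*z^4 - x^3*z + 2*x*y^2*z - x*z^3 - 3*x^2*y - 3*y*z^2 + 4*x*z + y
use: trace(b a b^2 a b a^-1 b) = trace(b^2 a b^2 a b)*trace(a) - trace(b^2 a b^2 a b a)  (eliminate a^-1) = x*y^3*z^2 - 2*x^2*y^2*z - y^2*z^3 + x^3*y + x*y*z^2 + y^2*z - 2*x*y + z
use: trace(b a b a^-1 b a^-2 b a b) = trace(a^-1 b a b^2 a b a^-1 b)*trace(a) - trace(a^-1 b a b^2 a b a^-1 b a)  (eliminate a^-1) = x^3*y^3*z^2 - 2*x^4*y^2*z - 2*x^2*y^2*z^3 + x^5*y + 3*x^3*y*z^2 - x*y^3*z^2 + x*y*z^4 - x^4*z + 4*x^2*y^2*z - x^2*z^3 + y^2*z^3 - 4*x^3*y - 4*x*y*z^2 + 4*x^2*z - y^2*z + 3*x*y - z

x^3*y^3*z^2 - 2*x^4*y^2*z - 2*x^2*y^2*z^3 + x^5*y + 3*x^3*y*z^2 - x*y^3*z^2 + x*y*z^4 - x^4*z + 4*x^2*y^2*z - x^2*z^3 + y^2*z^3 - 4*x^3*y - 4*x*y*z^2 + 4*x^2*z - y^2*z + 3*x*y - z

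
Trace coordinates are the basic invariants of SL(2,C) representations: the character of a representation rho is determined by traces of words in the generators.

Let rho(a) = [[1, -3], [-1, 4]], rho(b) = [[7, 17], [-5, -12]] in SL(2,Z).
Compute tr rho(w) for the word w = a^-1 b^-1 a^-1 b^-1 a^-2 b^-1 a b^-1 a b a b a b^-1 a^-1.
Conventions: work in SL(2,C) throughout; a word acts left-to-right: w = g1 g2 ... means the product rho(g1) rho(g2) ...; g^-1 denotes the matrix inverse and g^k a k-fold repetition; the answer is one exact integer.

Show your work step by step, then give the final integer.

rho(a^-1) = [[4, 3], [1, 1]]
... * rho(b^-1) = [[-12, -17], [5, 7]]  ->  [[-33, -47], [-7, -10]]
... * rho(a^-1) = [[4, 3], [1, 1]]  ->  [[-179, -146], [-38, -31]]
... * rho(b^-1) = [[-12, -17], [5, 7]]  ->  [[1418, 2021], [301, 429]]
... * rho(a^-1) = [[4, 3], [1, 1]]  ->  [[7693, 6275], [1633, 1332]]
... * rho(a^-1) = [[4, 3], [1, 1]]  ->  [[37047, 29354], [7864, 6231]]
... * rho(b^-1) = [[-12, -17], [5, 7]]  ->  [[-297794, -424321], [-63213, -90071]]
... * rho(a) = [[1, -3], [-1, 4]]  ->  [[126527, -803902], [26858, -170645]]
... * rho(b^-1) = [[-12, -17], [5, 7]]  ->  [[-5537834, -7778273], [-1175521, -1651101]]
... * rho(a) = [[1, -3], [-1, 4]]  ->  [[2240439, -14499590], [475580, -3077841]]
... * rho(b) = [[7, 17], [-5, -12]]  ->  [[88181023, 212082543], [18718265, 45018952]]
... * rho(a) = [[1, -3], [-1, 4]]  ->  [[-123901520, 583787103], [-26300687, 123921013]]
... * rho(b) = [[7, 17], [-5, -12]]  ->  [[-3786246155, -9111771076], [-803709874, -1934163835]]
... * rho(a) = [[1, -3], [-1, 4]]  ->  [[5325524921, -25088345839], [1130453961, -5325525718]]
... * rho(b^-1) = [[-12, -17], [5, 7]]  ->  [[-189348028247, -266152344530], [-40193076122, -56496397363]]
... * rho(a^-1) = [[4, 3], [1, 1]]  ->  [[-1023544457518, -834196429271], [-217268701851, -177075625729]]
tr = -1023544457518 + -177075625729 = -1200620083247

-1200620083247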